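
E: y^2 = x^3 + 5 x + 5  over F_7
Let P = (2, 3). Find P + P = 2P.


Doubling: s = (3 x1^2 + a) / (2 y1)
s = (3*2^2 + 5) / (2*3) mod 7 = 4
x3 = s^2 - 2 x1 mod 7 = 4^2 - 2*2 = 5
y3 = s (x1 - x3) - y1 mod 7 = 4 * (2 - 5) - 3 = 6

2P = (5, 6)


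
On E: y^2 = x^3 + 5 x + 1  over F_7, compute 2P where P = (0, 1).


k = 2 = 10_2 (binary, LSB first: 01)
Double-and-add from P = (0, 1):
  bit 0 = 0: acc unchanged = O
  bit 1 = 1: acc = O + (1, 0) = (1, 0)

2P = (1, 0)


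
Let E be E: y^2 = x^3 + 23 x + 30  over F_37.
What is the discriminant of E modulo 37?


4 a^3 + 27 b^2 = 4*23^3 + 27*30^2 = 48668 + 24300 = 72968
Delta = -16 * (72968) = -1167488
Delta mod 37 = 10

Delta = 10 (mod 37)


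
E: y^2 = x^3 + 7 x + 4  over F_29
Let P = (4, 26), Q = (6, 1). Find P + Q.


P != Q, so use the chord formula.
s = (y2 - y1) / (x2 - x1) = (4) / (2) mod 29 = 2
x3 = s^2 - x1 - x2 mod 29 = 2^2 - 4 - 6 = 23
y3 = s (x1 - x3) - y1 mod 29 = 2 * (4 - 23) - 26 = 23

P + Q = (23, 23)


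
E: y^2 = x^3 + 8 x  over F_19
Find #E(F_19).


For each x in F_19, count y with y^2 = x^3 + 8 x + 0 mod 19:
  x = 0: RHS = 0, y in [0]  -> 1 point(s)
  x = 1: RHS = 9, y in [3, 16]  -> 2 point(s)
  x = 2: RHS = 5, y in [9, 10]  -> 2 point(s)
  x = 4: RHS = 1, y in [1, 18]  -> 2 point(s)
  x = 6: RHS = 17, y in [6, 13]  -> 2 point(s)
  x = 7: RHS = 0, y in [0]  -> 1 point(s)
  x = 8: RHS = 6, y in [5, 14]  -> 2 point(s)
  x = 10: RHS = 16, y in [4, 15]  -> 2 point(s)
  x = 12: RHS = 0, y in [0]  -> 1 point(s)
  x = 14: RHS = 6, y in [5, 14]  -> 2 point(s)
  x = 16: RHS = 6, y in [5, 14]  -> 2 point(s)
Affine points: 19. Add the point at infinity: total = 20.

#E(F_19) = 20


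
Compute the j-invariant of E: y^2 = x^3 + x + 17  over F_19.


Delta = -16(4 a^3 + 27 b^2) mod 19 = 13
-1728 * (4 a)^3 = -1728 * (4*1)^3 mod 19 = 7
j = 7 * 13^(-1) mod 19 = 2

j = 2 (mod 19)


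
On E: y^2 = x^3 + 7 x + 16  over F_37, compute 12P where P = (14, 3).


k = 12 = 1100_2 (binary, LSB first: 0011)
Double-and-add from P = (14, 3):
  bit 0 = 0: acc unchanged = O
  bit 1 = 0: acc unchanged = O
  bit 2 = 1: acc = O + (21, 10) = (21, 10)
  bit 3 = 1: acc = (21, 10) + (5, 18) = (2, 36)

12P = (2, 36)


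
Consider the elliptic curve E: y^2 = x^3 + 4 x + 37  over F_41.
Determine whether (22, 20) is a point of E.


Check whether y^2 = x^3 + 4 x + 37 (mod 41) for (x, y) = (22, 20).
LHS: y^2 = 20^2 mod 41 = 31
RHS: x^3 + 4 x + 37 = 22^3 + 4*22 + 37 mod 41 = 31
LHS = RHS

Yes, on the curve


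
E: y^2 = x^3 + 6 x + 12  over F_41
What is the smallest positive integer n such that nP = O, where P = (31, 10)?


Compute successive multiples of P until we hit O:
  1P = (31, 10)
  2P = (29, 37)
  3P = (30, 38)
  4P = (26, 14)
  5P = (24, 9)
  6P = (22, 3)
  7P = (21, 16)
  8P = (32, 7)
  ... (continuing to 51P)
  51P = O

ord(P) = 51


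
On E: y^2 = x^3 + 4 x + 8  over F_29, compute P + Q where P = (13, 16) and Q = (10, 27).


P != Q, so use the chord formula.
s = (y2 - y1) / (x2 - x1) = (11) / (26) mod 29 = 6
x3 = s^2 - x1 - x2 mod 29 = 6^2 - 13 - 10 = 13
y3 = s (x1 - x3) - y1 mod 29 = 6 * (13 - 13) - 16 = 13

P + Q = (13, 13)


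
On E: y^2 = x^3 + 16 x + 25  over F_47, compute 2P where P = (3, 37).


Doubling: s = (3 x1^2 + a) / (2 y1)
s = (3*3^2 + 16) / (2*37) mod 47 = 19
x3 = s^2 - 2 x1 mod 47 = 19^2 - 2*3 = 26
y3 = s (x1 - x3) - y1 mod 47 = 19 * (3 - 26) - 37 = 43

2P = (26, 43)


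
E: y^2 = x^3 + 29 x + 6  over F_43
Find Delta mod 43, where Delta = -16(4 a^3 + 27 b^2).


4 a^3 + 27 b^2 = 4*29^3 + 27*6^2 = 97556 + 972 = 98528
Delta = -16 * (98528) = -1576448
Delta mod 43 = 18

Delta = 18 (mod 43)


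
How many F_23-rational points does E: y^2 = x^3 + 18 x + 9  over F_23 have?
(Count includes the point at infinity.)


For each x in F_23, count y with y^2 = x^3 + 18 x + 9 mod 23:
  x = 0: RHS = 9, y in [3, 20]  -> 2 point(s)
  x = 7: RHS = 18, y in [8, 15]  -> 2 point(s)
  x = 9: RHS = 3, y in [7, 16]  -> 2 point(s)
  x = 10: RHS = 16, y in [4, 19]  -> 2 point(s)
  x = 13: RHS = 2, y in [5, 18]  -> 2 point(s)
  x = 16: RHS = 0, y in [0]  -> 1 point(s)
  x = 18: RHS = 1, y in [1, 22]  -> 2 point(s)
  x = 22: RHS = 13, y in [6, 17]  -> 2 point(s)
Affine points: 15. Add the point at infinity: total = 16.

#E(F_23) = 16


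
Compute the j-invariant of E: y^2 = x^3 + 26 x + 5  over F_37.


Delta = -16(4 a^3 + 27 b^2) mod 37 = 14
-1728 * (4 a)^3 = -1728 * (4*26)^3 mod 37 = 1
j = 1 * 14^(-1) mod 37 = 8

j = 8 (mod 37)


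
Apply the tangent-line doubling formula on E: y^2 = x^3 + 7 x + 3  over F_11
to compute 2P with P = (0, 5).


Doubling: s = (3 x1^2 + a) / (2 y1)
s = (3*0^2 + 7) / (2*5) mod 11 = 4
x3 = s^2 - 2 x1 mod 11 = 4^2 - 2*0 = 5
y3 = s (x1 - x3) - y1 mod 11 = 4 * (0 - 5) - 5 = 8

2P = (5, 8)


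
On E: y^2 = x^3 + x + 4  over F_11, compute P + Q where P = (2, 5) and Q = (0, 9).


P != Q, so use the chord formula.
s = (y2 - y1) / (x2 - x1) = (4) / (9) mod 11 = 9
x3 = s^2 - x1 - x2 mod 11 = 9^2 - 2 - 0 = 2
y3 = s (x1 - x3) - y1 mod 11 = 9 * (2 - 2) - 5 = 6

P + Q = (2, 6)


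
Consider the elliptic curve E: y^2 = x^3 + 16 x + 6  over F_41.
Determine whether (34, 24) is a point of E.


Check whether y^2 = x^3 + 16 x + 6 (mod 41) for (x, y) = (34, 24).
LHS: y^2 = 24^2 mod 41 = 2
RHS: x^3 + 16 x + 6 = 34^3 + 16*34 + 6 mod 41 = 2
LHS = RHS

Yes, on the curve


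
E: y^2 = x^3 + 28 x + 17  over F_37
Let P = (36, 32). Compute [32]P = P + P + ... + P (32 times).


k = 32 = 100000_2 (binary, LSB first: 000001)
Double-and-add from P = (36, 32):
  bit 0 = 0: acc unchanged = O
  bit 1 = 0: acc unchanged = O
  bit 2 = 0: acc unchanged = O
  bit 3 = 0: acc unchanged = O
  bit 4 = 0: acc unchanged = O
  bit 5 = 1: acc = O + (25, 32) = (25, 32)

32P = (25, 32)


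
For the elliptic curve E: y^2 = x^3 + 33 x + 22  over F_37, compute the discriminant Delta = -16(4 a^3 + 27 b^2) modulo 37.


4 a^3 + 27 b^2 = 4*33^3 + 27*22^2 = 143748 + 13068 = 156816
Delta = -16 * (156816) = -2509056
Delta mod 37 = 25

Delta = 25 (mod 37)


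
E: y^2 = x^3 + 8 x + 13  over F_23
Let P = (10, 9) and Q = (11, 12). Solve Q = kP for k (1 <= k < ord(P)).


Enumerate multiples of P until we hit Q = (11, 12):
  1P = (10, 9)
  2P = (9, 3)
  3P = (17, 18)
  4P = (0, 17)
  5P = (21, 9)
  6P = (15, 14)
  7P = (22, 2)
  8P = (3, 8)
  9P = (18, 3)
  10P = (20, 10)
  11P = (19, 20)
  12P = (6, 1)
  13P = (11, 12)
Match found at i = 13.

k = 13


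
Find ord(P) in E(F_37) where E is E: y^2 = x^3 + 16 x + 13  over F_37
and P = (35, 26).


Compute successive multiples of P until we hit O:
  1P = (35, 26)
  2P = (31, 16)
  3P = (5, 12)
  4P = (1, 17)
  5P = (10, 10)
  6P = (2, 4)
  7P = (21, 8)
  8P = (34, 7)
  ... (continuing to 38P)
  38P = O

ord(P) = 38


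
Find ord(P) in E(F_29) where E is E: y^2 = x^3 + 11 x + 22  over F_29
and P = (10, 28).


Compute successive multiples of P until we hit O:
  1P = (10, 28)
  2P = (25, 28)
  3P = (23, 1)
  4P = (1, 18)
  5P = (11, 16)
  6P = (7, 23)
  7P = (18, 7)
  8P = (2, 9)
  ... (continuing to 39P)
  39P = O

ord(P) = 39


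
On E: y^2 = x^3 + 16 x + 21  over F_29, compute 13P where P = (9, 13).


k = 13 = 1101_2 (binary, LSB first: 1011)
Double-and-add from P = (9, 13):
  bit 0 = 1: acc = O + (9, 13) = (9, 13)
  bit 1 = 0: acc unchanged = (9, 13)
  bit 2 = 1: acc = (9, 13) + (28, 2) = (8, 20)
  bit 3 = 1: acc = (8, 20) + (1, 3) = (4, 27)

13P = (4, 27)


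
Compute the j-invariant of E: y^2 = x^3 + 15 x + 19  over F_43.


Delta = -16(4 a^3 + 27 b^2) mod 43 = 41
-1728 * (4 a)^3 = -1728 * (4*15)^3 mod 43 = 41
j = 41 * 41^(-1) mod 43 = 1

j = 1 (mod 43)


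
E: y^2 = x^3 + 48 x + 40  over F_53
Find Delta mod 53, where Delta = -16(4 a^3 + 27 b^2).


4 a^3 + 27 b^2 = 4*48^3 + 27*40^2 = 442368 + 43200 = 485568
Delta = -16 * (485568) = -7769088
Delta mod 53 = 23

Delta = 23 (mod 53)


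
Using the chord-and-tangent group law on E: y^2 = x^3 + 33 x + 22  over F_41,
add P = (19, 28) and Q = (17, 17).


P != Q, so use the chord formula.
s = (y2 - y1) / (x2 - x1) = (30) / (39) mod 41 = 26
x3 = s^2 - x1 - x2 mod 41 = 26^2 - 19 - 17 = 25
y3 = s (x1 - x3) - y1 mod 41 = 26 * (19 - 25) - 28 = 21

P + Q = (25, 21)


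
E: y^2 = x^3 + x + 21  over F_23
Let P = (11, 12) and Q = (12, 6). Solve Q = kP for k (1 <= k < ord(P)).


Enumerate multiples of P until we hit Q = (12, 6):
  1P = (11, 12)
  2P = (17, 12)
  3P = (18, 11)
  4P = (2, 13)
  5P = (12, 6)
Match found at i = 5.

k = 5


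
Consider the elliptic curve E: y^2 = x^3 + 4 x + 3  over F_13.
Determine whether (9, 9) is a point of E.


Check whether y^2 = x^3 + 4 x + 3 (mod 13) for (x, y) = (9, 9).
LHS: y^2 = 9^2 mod 13 = 3
RHS: x^3 + 4 x + 3 = 9^3 + 4*9 + 3 mod 13 = 1
LHS != RHS

No, not on the curve


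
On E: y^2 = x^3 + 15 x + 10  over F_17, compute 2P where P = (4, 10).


Doubling: s = (3 x1^2 + a) / (2 y1)
s = (3*4^2 + 15) / (2*10) mod 17 = 4
x3 = s^2 - 2 x1 mod 17 = 4^2 - 2*4 = 8
y3 = s (x1 - x3) - y1 mod 17 = 4 * (4 - 8) - 10 = 8

2P = (8, 8)


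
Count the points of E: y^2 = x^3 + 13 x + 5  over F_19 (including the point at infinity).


For each x in F_19, count y with y^2 = x^3 + 13 x + 5 mod 19:
  x = 0: RHS = 5, y in [9, 10]  -> 2 point(s)
  x = 1: RHS = 0, y in [0]  -> 1 point(s)
  x = 2: RHS = 1, y in [1, 18]  -> 2 point(s)
  x = 4: RHS = 7, y in [8, 11]  -> 2 point(s)
  x = 5: RHS = 5, y in [9, 10]  -> 2 point(s)
  x = 11: RHS = 16, y in [4, 15]  -> 2 point(s)
  x = 14: RHS = 5, y in [9, 10]  -> 2 point(s)
  x = 17: RHS = 9, y in [3, 16]  -> 2 point(s)
Affine points: 15. Add the point at infinity: total = 16.

#E(F_19) = 16


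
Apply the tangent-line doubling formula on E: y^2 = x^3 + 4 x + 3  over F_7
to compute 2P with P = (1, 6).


Doubling: s = (3 x1^2 + a) / (2 y1)
s = (3*1^2 + 4) / (2*6) mod 7 = 0
x3 = s^2 - 2 x1 mod 7 = 0^2 - 2*1 = 5
y3 = s (x1 - x3) - y1 mod 7 = 0 * (1 - 5) - 6 = 1

2P = (5, 1)


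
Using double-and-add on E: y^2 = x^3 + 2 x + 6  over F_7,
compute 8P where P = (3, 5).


k = 8 = 1000_2 (binary, LSB first: 0001)
Double-and-add from P = (3, 5):
  bit 0 = 0: acc unchanged = O
  bit 1 = 0: acc unchanged = O
  bit 2 = 0: acc unchanged = O
  bit 3 = 1: acc = O + (1, 4) = (1, 4)

8P = (1, 4)


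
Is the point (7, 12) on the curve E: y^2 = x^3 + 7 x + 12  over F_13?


Check whether y^2 = x^3 + 7 x + 12 (mod 13) for (x, y) = (7, 12).
LHS: y^2 = 12^2 mod 13 = 1
RHS: x^3 + 7 x + 12 = 7^3 + 7*7 + 12 mod 13 = 1
LHS = RHS

Yes, on the curve


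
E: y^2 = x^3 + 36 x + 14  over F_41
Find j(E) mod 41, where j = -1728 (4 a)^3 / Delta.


Delta = -16(4 a^3 + 27 b^2) mod 41 = 39
-1728 * (4 a)^3 = -1728 * (4*36)^3 mod 41 = 30
j = 30 * 39^(-1) mod 41 = 26

j = 26 (mod 41)


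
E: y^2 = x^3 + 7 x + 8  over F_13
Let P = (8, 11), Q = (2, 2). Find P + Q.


P != Q, so use the chord formula.
s = (y2 - y1) / (x2 - x1) = (4) / (7) mod 13 = 8
x3 = s^2 - x1 - x2 mod 13 = 8^2 - 8 - 2 = 2
y3 = s (x1 - x3) - y1 mod 13 = 8 * (8 - 2) - 11 = 11

P + Q = (2, 11)


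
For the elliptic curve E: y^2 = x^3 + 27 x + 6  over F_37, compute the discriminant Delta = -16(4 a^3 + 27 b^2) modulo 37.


4 a^3 + 27 b^2 = 4*27^3 + 27*6^2 = 78732 + 972 = 79704
Delta = -16 * (79704) = -1275264
Delta mod 37 = 15

Delta = 15 (mod 37)


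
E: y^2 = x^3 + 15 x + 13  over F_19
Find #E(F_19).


For each x in F_19, count y with y^2 = x^3 + 15 x + 13 mod 19:
  x = 3: RHS = 9, y in [3, 16]  -> 2 point(s)
  x = 4: RHS = 4, y in [2, 17]  -> 2 point(s)
  x = 5: RHS = 4, y in [2, 17]  -> 2 point(s)
  x = 7: RHS = 5, y in [9, 10]  -> 2 point(s)
  x = 10: RHS = 4, y in [2, 17]  -> 2 point(s)
  x = 13: RHS = 11, y in [7, 12]  -> 2 point(s)
  x = 16: RHS = 17, y in [6, 13]  -> 2 point(s)
  x = 18: RHS = 16, y in [4, 15]  -> 2 point(s)
Affine points: 16. Add the point at infinity: total = 17.

#E(F_19) = 17


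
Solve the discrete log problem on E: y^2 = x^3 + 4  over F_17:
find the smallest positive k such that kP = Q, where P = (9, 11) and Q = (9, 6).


Enumerate multiples of P until we hit Q = (9, 6):
  1P = (9, 11)
  2P = (0, 15)
  3P = (4, 0)
  4P = (0, 2)
  5P = (9, 6)
Match found at i = 5.

k = 5


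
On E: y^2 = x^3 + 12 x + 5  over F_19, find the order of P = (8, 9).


Compute successive multiples of P until we hit O:
  1P = (8, 9)
  2P = (9, 5)
  3P = (18, 12)
  4P = (10, 17)
  5P = (17, 12)
  6P = (11, 9)
  7P = (0, 10)
  8P = (3, 7)
  ... (continuing to 20P)
  20P = O

ord(P) = 20


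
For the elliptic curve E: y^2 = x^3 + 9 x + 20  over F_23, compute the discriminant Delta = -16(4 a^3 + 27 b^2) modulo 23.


4 a^3 + 27 b^2 = 4*9^3 + 27*20^2 = 2916 + 10800 = 13716
Delta = -16 * (13716) = -219456
Delta mod 23 = 10

Delta = 10 (mod 23)


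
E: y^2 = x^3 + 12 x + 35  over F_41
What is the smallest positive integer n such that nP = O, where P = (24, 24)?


Compute successive multiples of P until we hit O:
  1P = (24, 24)
  2P = (13, 16)
  3P = (13, 25)
  4P = (24, 17)
  5P = O

ord(P) = 5


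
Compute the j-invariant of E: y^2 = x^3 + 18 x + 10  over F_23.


Delta = -16(4 a^3 + 27 b^2) mod 23 = 13
-1728 * (4 a)^3 = -1728 * (4*18)^3 mod 23 = 11
j = 11 * 13^(-1) mod 23 = 15

j = 15 (mod 23)


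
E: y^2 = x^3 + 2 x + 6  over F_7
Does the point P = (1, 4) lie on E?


Check whether y^2 = x^3 + 2 x + 6 (mod 7) for (x, y) = (1, 4).
LHS: y^2 = 4^2 mod 7 = 2
RHS: x^3 + 2 x + 6 = 1^3 + 2*1 + 6 mod 7 = 2
LHS = RHS

Yes, on the curve


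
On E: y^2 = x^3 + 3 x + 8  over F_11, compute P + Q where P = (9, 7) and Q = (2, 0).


P != Q, so use the chord formula.
s = (y2 - y1) / (x2 - x1) = (4) / (4) mod 11 = 1
x3 = s^2 - x1 - x2 mod 11 = 1^2 - 9 - 2 = 1
y3 = s (x1 - x3) - y1 mod 11 = 1 * (9 - 1) - 7 = 1

P + Q = (1, 1)


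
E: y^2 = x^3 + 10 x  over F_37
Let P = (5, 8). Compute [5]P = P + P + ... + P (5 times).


k = 5 = 101_2 (binary, LSB first: 101)
Double-and-add from P = (5, 8):
  bit 0 = 1: acc = O + (5, 8) = (5, 8)
  bit 1 = 0: acc unchanged = (5, 8)
  bit 2 = 1: acc = (5, 8) + (36, 27) = (5, 29)

5P = (5, 29)


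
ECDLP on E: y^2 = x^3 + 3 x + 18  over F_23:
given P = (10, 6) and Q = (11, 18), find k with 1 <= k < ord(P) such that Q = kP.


Enumerate multiples of P until we hit Q = (11, 18):
  1P = (10, 6)
  2P = (21, 21)
  3P = (18, 4)
  4P = (8, 5)
  5P = (11, 5)
  6P = (3, 10)
  7P = (0, 8)
  8P = (2, 20)
  9P = (4, 18)
  10P = (13, 0)
  11P = (4, 5)
  12P = (2, 3)
  13P = (0, 15)
  14P = (3, 13)
  15P = (11, 18)
Match found at i = 15.

k = 15


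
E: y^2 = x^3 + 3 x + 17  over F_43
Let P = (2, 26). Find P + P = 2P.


Doubling: s = (3 x1^2 + a) / (2 y1)
s = (3*2^2 + 3) / (2*26) mod 43 = 16
x3 = s^2 - 2 x1 mod 43 = 16^2 - 2*2 = 37
y3 = s (x1 - x3) - y1 mod 43 = 16 * (2 - 37) - 26 = 16

2P = (37, 16)


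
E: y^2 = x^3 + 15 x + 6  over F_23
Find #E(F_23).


For each x in F_23, count y with y^2 = x^3 + 15 x + 6 mod 23:
  x = 0: RHS = 6, y in [11, 12]  -> 2 point(s)
  x = 3: RHS = 9, y in [3, 20]  -> 2 point(s)
  x = 6: RHS = 13, y in [6, 17]  -> 2 point(s)
  x = 10: RHS = 6, y in [11, 12]  -> 2 point(s)
  x = 13: RHS = 6, y in [11, 12]  -> 2 point(s)
  x = 14: RHS = 16, y in [4, 19]  -> 2 point(s)
  x = 15: RHS = 18, y in [8, 15]  -> 2 point(s)
  x = 16: RHS = 18, y in [8, 15]  -> 2 point(s)
  x = 18: RHS = 13, y in [6, 17]  -> 2 point(s)
  x = 20: RHS = 3, y in [7, 16]  -> 2 point(s)
  x = 22: RHS = 13, y in [6, 17]  -> 2 point(s)
Affine points: 22. Add the point at infinity: total = 23.

#E(F_23) = 23


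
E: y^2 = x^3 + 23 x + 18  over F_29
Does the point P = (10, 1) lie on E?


Check whether y^2 = x^3 + 23 x + 18 (mod 29) for (x, y) = (10, 1).
LHS: y^2 = 1^2 mod 29 = 1
RHS: x^3 + 23 x + 18 = 10^3 + 23*10 + 18 mod 29 = 1
LHS = RHS

Yes, on the curve


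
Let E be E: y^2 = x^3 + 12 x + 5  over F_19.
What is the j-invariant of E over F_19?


Delta = -16(4 a^3 + 27 b^2) mod 19 = 18
-1728 * (4 a)^3 = -1728 * (4*12)^3 mod 19 = 12
j = 12 * 18^(-1) mod 19 = 7

j = 7 (mod 19)


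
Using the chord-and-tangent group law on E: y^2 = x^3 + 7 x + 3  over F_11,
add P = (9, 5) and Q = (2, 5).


P != Q, so use the chord formula.
s = (y2 - y1) / (x2 - x1) = (0) / (4) mod 11 = 0
x3 = s^2 - x1 - x2 mod 11 = 0^2 - 9 - 2 = 0
y3 = s (x1 - x3) - y1 mod 11 = 0 * (9 - 0) - 5 = 6

P + Q = (0, 6)


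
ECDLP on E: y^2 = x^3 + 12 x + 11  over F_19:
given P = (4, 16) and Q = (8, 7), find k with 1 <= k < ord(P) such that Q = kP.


Enumerate multiples of P until we hit Q = (8, 7):
  1P = (4, 16)
  2P = (16, 9)
  3P = (0, 7)
  4P = (7, 1)
  5P = (14, 15)
  6P = (5, 5)
  7P = (17, 13)
  8P = (3, 13)
  9P = (2, 9)
  10P = (11, 7)
  11P = (1, 10)
  12P = (18, 13)
  13P = (8, 12)
  14P = (8, 7)
Match found at i = 14.

k = 14


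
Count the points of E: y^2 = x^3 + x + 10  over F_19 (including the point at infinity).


For each x in F_19, count y with y^2 = x^3 + 1 x + 10 mod 19:
  x = 2: RHS = 1, y in [1, 18]  -> 2 point(s)
  x = 5: RHS = 7, y in [8, 11]  -> 2 point(s)
  x = 6: RHS = 4, y in [2, 17]  -> 2 point(s)
  x = 8: RHS = 17, y in [6, 13]  -> 2 point(s)
  x = 9: RHS = 7, y in [8, 11]  -> 2 point(s)
  x = 13: RHS = 16, y in [4, 15]  -> 2 point(s)
  x = 17: RHS = 0, y in [0]  -> 1 point(s)
Affine points: 13. Add the point at infinity: total = 14.

#E(F_19) = 14


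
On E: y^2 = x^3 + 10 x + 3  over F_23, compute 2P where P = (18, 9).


Doubling: s = (3 x1^2 + a) / (2 y1)
s = (3*18^2 + 10) / (2*9) mod 23 = 6
x3 = s^2 - 2 x1 mod 23 = 6^2 - 2*18 = 0
y3 = s (x1 - x3) - y1 mod 23 = 6 * (18 - 0) - 9 = 7

2P = (0, 7)


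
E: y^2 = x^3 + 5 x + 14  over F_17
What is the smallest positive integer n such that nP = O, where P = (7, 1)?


Compute successive multiples of P until we hit O:
  1P = (7, 1)
  2P = (16, 12)
  3P = (2, 7)
  4P = (4, 9)
  5P = (15, 9)
  6P = (13, 10)
  7P = (12, 0)
  8P = (13, 7)
  ... (continuing to 14P)
  14P = O

ord(P) = 14


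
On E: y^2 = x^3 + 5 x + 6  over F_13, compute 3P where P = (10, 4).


k = 3 = 11_2 (binary, LSB first: 11)
Double-and-add from P = (10, 4):
  bit 0 = 1: acc = O + (10, 4) = (10, 4)
  bit 1 = 1: acc = (10, 4) + (9, 0) = (10, 9)

3P = (10, 9)


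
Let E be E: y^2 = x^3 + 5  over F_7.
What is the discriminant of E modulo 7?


4 a^3 + 27 b^2 = 4*0^3 + 27*5^2 = 0 + 675 = 675
Delta = -16 * (675) = -10800
Delta mod 7 = 1

Delta = 1 (mod 7)


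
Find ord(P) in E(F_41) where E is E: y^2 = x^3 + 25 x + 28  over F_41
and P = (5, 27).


Compute successive multiples of P until we hit O:
  1P = (5, 27)
  2P = (22, 22)
  3P = (6, 36)
  4P = (29, 3)
  5P = (8, 17)
  6P = (30, 29)
  7P = (31, 7)
  8P = (25, 1)
  ... (continuing to 44P)
  44P = O

ord(P) = 44


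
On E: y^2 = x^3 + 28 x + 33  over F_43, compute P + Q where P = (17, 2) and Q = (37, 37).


P != Q, so use the chord formula.
s = (y2 - y1) / (x2 - x1) = (35) / (20) mod 43 = 34
x3 = s^2 - x1 - x2 mod 43 = 34^2 - 17 - 37 = 27
y3 = s (x1 - x3) - y1 mod 43 = 34 * (17 - 27) - 2 = 2

P + Q = (27, 2)


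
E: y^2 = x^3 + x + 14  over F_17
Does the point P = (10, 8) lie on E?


Check whether y^2 = x^3 + 1 x + 14 (mod 17) for (x, y) = (10, 8).
LHS: y^2 = 8^2 mod 17 = 13
RHS: x^3 + 1 x + 14 = 10^3 + 1*10 + 14 mod 17 = 4
LHS != RHS

No, not on the curve


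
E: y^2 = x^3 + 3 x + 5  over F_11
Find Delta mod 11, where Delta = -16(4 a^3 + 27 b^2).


4 a^3 + 27 b^2 = 4*3^3 + 27*5^2 = 108 + 675 = 783
Delta = -16 * (783) = -12528
Delta mod 11 = 1

Delta = 1 (mod 11)


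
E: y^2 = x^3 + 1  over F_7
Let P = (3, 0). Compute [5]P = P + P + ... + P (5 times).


k = 5 = 101_2 (binary, LSB first: 101)
Double-and-add from P = (3, 0):
  bit 0 = 1: acc = O + (3, 0) = (3, 0)
  bit 1 = 0: acc unchanged = (3, 0)
  bit 2 = 1: acc = (3, 0) + O = (3, 0)

5P = (3, 0)


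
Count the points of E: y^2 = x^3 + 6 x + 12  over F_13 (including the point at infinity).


For each x in F_13, count y with y^2 = x^3 + 6 x + 12 mod 13:
  x = 0: RHS = 12, y in [5, 8]  -> 2 point(s)
  x = 4: RHS = 9, y in [3, 10]  -> 2 point(s)
  x = 6: RHS = 4, y in [2, 11]  -> 2 point(s)
  x = 8: RHS = 0, y in [0]  -> 1 point(s)
Affine points: 7. Add the point at infinity: total = 8.

#E(F_13) = 8


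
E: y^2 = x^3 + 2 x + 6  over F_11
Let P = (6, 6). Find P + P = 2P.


Doubling: s = (3 x1^2 + a) / (2 y1)
s = (3*6^2 + 2) / (2*6) mod 11 = 0
x3 = s^2 - 2 x1 mod 11 = 0^2 - 2*6 = 10
y3 = s (x1 - x3) - y1 mod 11 = 0 * (6 - 10) - 6 = 5

2P = (10, 5)


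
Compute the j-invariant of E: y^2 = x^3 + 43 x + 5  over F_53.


Delta = -16(4 a^3 + 27 b^2) mod 53 = 41
-1728 * (4 a)^3 = -1728 * (4*43)^3 mod 53 = 27
j = 27 * 41^(-1) mod 53 = 11

j = 11 (mod 53)


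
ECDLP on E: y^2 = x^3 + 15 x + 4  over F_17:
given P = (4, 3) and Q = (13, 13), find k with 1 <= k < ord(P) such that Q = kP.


Enumerate multiples of P until we hit Q = (13, 13):
  1P = (4, 3)
  2P = (13, 13)
Match found at i = 2.

k = 2


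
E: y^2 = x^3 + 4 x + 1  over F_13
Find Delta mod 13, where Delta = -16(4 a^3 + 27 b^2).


4 a^3 + 27 b^2 = 4*4^3 + 27*1^2 = 256 + 27 = 283
Delta = -16 * (283) = -4528
Delta mod 13 = 9

Delta = 9 (mod 13)


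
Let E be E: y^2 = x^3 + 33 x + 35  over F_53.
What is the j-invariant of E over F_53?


Delta = -16(4 a^3 + 27 b^2) mod 53 = 25
-1728 * (4 a)^3 = -1728 * (4*33)^3 mod 53 = 4
j = 4 * 25^(-1) mod 53 = 15

j = 15 (mod 53)


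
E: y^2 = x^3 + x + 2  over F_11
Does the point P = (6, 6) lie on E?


Check whether y^2 = x^3 + 1 x + 2 (mod 11) for (x, y) = (6, 6).
LHS: y^2 = 6^2 mod 11 = 3
RHS: x^3 + 1 x + 2 = 6^3 + 1*6 + 2 mod 11 = 4
LHS != RHS

No, not on the curve


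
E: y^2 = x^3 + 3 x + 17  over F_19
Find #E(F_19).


For each x in F_19, count y with y^2 = x^3 + 3 x + 17 mod 19:
  x = 0: RHS = 17, y in [6, 13]  -> 2 point(s)
  x = 4: RHS = 17, y in [6, 13]  -> 2 point(s)
  x = 5: RHS = 5, y in [9, 10]  -> 2 point(s)
  x = 6: RHS = 4, y in [2, 17]  -> 2 point(s)
  x = 7: RHS = 1, y in [1, 18]  -> 2 point(s)
  x = 13: RHS = 11, y in [7, 12]  -> 2 point(s)
  x = 15: RHS = 17, y in [6, 13]  -> 2 point(s)
  x = 16: RHS = 0, y in [0]  -> 1 point(s)
Affine points: 15. Add the point at infinity: total = 16.

#E(F_19) = 16


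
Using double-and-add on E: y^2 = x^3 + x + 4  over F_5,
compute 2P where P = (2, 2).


k = 2 = 10_2 (binary, LSB first: 01)
Double-and-add from P = (2, 2):
  bit 0 = 0: acc unchanged = O
  bit 1 = 1: acc = O + (0, 2) = (0, 2)

2P = (0, 2)


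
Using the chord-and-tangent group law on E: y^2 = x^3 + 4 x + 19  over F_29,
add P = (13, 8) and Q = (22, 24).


P != Q, so use the chord formula.
s = (y2 - y1) / (x2 - x1) = (16) / (9) mod 29 = 5
x3 = s^2 - x1 - x2 mod 29 = 5^2 - 13 - 22 = 19
y3 = s (x1 - x3) - y1 mod 29 = 5 * (13 - 19) - 8 = 20

P + Q = (19, 20)


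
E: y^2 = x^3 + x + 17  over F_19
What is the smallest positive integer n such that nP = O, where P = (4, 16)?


Compute successive multiples of P until we hit O:
  1P = (4, 16)
  2P = (17, 11)
  3P = (14, 1)
  4P = (8, 9)
  5P = (16, 5)
  6P = (10, 18)
  7P = (3, 16)
  8P = (12, 3)
  ... (continuing to 28P)
  28P = O

ord(P) = 28


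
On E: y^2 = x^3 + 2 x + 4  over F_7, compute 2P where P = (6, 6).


Doubling: s = (3 x1^2 + a) / (2 y1)
s = (3*6^2 + 2) / (2*6) mod 7 = 1
x3 = s^2 - 2 x1 mod 7 = 1^2 - 2*6 = 3
y3 = s (x1 - x3) - y1 mod 7 = 1 * (6 - 3) - 6 = 4

2P = (3, 4)


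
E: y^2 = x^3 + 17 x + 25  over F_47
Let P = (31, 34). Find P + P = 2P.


Doubling: s = (3 x1^2 + a) / (2 y1)
s = (3*31^2 + 17) / (2*34) mod 47 = 15
x3 = s^2 - 2 x1 mod 47 = 15^2 - 2*31 = 22
y3 = s (x1 - x3) - y1 mod 47 = 15 * (31 - 22) - 34 = 7

2P = (22, 7)


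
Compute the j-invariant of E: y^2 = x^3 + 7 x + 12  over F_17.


Delta = -16(4 a^3 + 27 b^2) mod 17 = 7
-1728 * (4 a)^3 = -1728 * (4*7)^3 mod 17 = 13
j = 13 * 7^(-1) mod 17 = 14

j = 14 (mod 17)


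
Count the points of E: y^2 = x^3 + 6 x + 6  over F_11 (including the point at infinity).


For each x in F_11, count y with y^2 = x^3 + 6 x + 6 mod 11:
  x = 2: RHS = 4, y in [2, 9]  -> 2 point(s)
  x = 6: RHS = 5, y in [4, 7]  -> 2 point(s)
  x = 8: RHS = 5, y in [4, 7]  -> 2 point(s)
Affine points: 6. Add the point at infinity: total = 7.

#E(F_11) = 7


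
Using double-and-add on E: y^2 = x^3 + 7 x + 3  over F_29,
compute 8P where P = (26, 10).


k = 8 = 1000_2 (binary, LSB first: 0001)
Double-and-add from P = (26, 10):
  bit 0 = 0: acc unchanged = O
  bit 1 = 0: acc unchanged = O
  bit 2 = 0: acc unchanged = O
  bit 3 = 1: acc = O + (26, 19) = (26, 19)

8P = (26, 19)


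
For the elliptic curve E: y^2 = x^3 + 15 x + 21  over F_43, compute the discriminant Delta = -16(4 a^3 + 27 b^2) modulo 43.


4 a^3 + 27 b^2 = 4*15^3 + 27*21^2 = 13500 + 11907 = 25407
Delta = -16 * (25407) = -406512
Delta mod 43 = 10

Delta = 10 (mod 43)


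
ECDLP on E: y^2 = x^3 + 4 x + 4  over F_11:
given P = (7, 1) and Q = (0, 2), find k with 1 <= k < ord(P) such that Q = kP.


Enumerate multiples of P until we hit Q = (0, 2):
  1P = (7, 1)
  2P = (2, 8)
  3P = (0, 9)
  4P = (8, 8)
  5P = (1, 8)
  6P = (1, 3)
  7P = (8, 3)
  8P = (0, 2)
Match found at i = 8.

k = 8


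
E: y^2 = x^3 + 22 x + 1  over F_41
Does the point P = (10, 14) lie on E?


Check whether y^2 = x^3 + 22 x + 1 (mod 41) for (x, y) = (10, 14).
LHS: y^2 = 14^2 mod 41 = 32
RHS: x^3 + 22 x + 1 = 10^3 + 22*10 + 1 mod 41 = 32
LHS = RHS

Yes, on the curve


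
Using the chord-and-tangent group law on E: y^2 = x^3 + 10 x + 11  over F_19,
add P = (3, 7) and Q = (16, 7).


P != Q, so use the chord formula.
s = (y2 - y1) / (x2 - x1) = (0) / (13) mod 19 = 0
x3 = s^2 - x1 - x2 mod 19 = 0^2 - 3 - 16 = 0
y3 = s (x1 - x3) - y1 mod 19 = 0 * (3 - 0) - 7 = 12

P + Q = (0, 12)


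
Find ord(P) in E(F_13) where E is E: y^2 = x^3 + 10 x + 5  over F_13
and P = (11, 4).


Compute successive multiples of P until we hit O:
  1P = (11, 4)
  2P = (1, 4)
  3P = (1, 9)
  4P = (11, 9)
  5P = O

ord(P) = 5


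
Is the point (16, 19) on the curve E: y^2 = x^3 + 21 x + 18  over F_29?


Check whether y^2 = x^3 + 21 x + 18 (mod 29) for (x, y) = (16, 19).
LHS: y^2 = 19^2 mod 29 = 13
RHS: x^3 + 21 x + 18 = 16^3 + 21*16 + 18 mod 29 = 13
LHS = RHS

Yes, on the curve


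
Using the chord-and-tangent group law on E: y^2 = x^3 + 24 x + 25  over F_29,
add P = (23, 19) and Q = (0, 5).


P != Q, so use the chord formula.
s = (y2 - y1) / (x2 - x1) = (15) / (6) mod 29 = 17
x3 = s^2 - x1 - x2 mod 29 = 17^2 - 23 - 0 = 5
y3 = s (x1 - x3) - y1 mod 29 = 17 * (23 - 5) - 19 = 26

P + Q = (5, 26)


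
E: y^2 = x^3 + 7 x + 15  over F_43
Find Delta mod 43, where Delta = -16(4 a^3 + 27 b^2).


4 a^3 + 27 b^2 = 4*7^3 + 27*15^2 = 1372 + 6075 = 7447
Delta = -16 * (7447) = -119152
Delta mod 43 = 1

Delta = 1 (mod 43)


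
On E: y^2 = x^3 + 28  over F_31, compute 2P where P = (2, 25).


Doubling: s = (3 x1^2 + a) / (2 y1)
s = (3*2^2 + 0) / (2*25) mod 31 = 30
x3 = s^2 - 2 x1 mod 31 = 30^2 - 2*2 = 28
y3 = s (x1 - x3) - y1 mod 31 = 30 * (2 - 28) - 25 = 1

2P = (28, 1)


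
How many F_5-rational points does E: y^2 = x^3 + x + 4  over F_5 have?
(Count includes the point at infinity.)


For each x in F_5, count y with y^2 = x^3 + 1 x + 4 mod 5:
  x = 0: RHS = 4, y in [2, 3]  -> 2 point(s)
  x = 1: RHS = 1, y in [1, 4]  -> 2 point(s)
  x = 2: RHS = 4, y in [2, 3]  -> 2 point(s)
  x = 3: RHS = 4, y in [2, 3]  -> 2 point(s)
Affine points: 8. Add the point at infinity: total = 9.

#E(F_5) = 9


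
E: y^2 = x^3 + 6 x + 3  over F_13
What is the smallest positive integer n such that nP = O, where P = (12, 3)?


Compute successive multiples of P until we hit O:
  1P = (12, 3)
  2P = (1, 7)
  3P = (4, 0)
  4P = (1, 6)
  5P = (12, 10)
  6P = O

ord(P) = 6


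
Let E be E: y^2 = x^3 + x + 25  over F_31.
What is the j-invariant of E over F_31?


Delta = -16(4 a^3 + 27 b^2) mod 31 = 8
-1728 * (4 a)^3 = -1728 * (4*1)^3 mod 31 = 16
j = 16 * 8^(-1) mod 31 = 2

j = 2 (mod 31)


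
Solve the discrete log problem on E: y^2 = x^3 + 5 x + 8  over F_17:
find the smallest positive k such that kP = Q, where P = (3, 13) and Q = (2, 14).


Enumerate multiples of P until we hit Q = (2, 14):
  1P = (3, 13)
  2P = (10, 15)
  3P = (2, 14)
Match found at i = 3.

k = 3


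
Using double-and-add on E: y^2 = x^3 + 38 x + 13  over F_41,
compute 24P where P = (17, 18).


k = 24 = 11000_2 (binary, LSB first: 00011)
Double-and-add from P = (17, 18):
  bit 0 = 0: acc unchanged = O
  bit 1 = 0: acc unchanged = O
  bit 2 = 0: acc unchanged = O
  bit 3 = 1: acc = O + (37, 24) = (37, 24)
  bit 4 = 1: acc = (37, 24) + (10, 9) = (10, 32)

24P = (10, 32)


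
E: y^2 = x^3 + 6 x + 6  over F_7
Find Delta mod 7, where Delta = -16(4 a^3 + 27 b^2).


4 a^3 + 27 b^2 = 4*6^3 + 27*6^2 = 864 + 972 = 1836
Delta = -16 * (1836) = -29376
Delta mod 7 = 3

Delta = 3 (mod 7)


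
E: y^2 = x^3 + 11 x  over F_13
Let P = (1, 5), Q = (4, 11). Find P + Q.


P != Q, so use the chord formula.
s = (y2 - y1) / (x2 - x1) = (6) / (3) mod 13 = 2
x3 = s^2 - x1 - x2 mod 13 = 2^2 - 1 - 4 = 12
y3 = s (x1 - x3) - y1 mod 13 = 2 * (1 - 12) - 5 = 12

P + Q = (12, 12)


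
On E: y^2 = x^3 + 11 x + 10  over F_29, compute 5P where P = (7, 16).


k = 5 = 101_2 (binary, LSB first: 101)
Double-and-add from P = (7, 16):
  bit 0 = 1: acc = O + (7, 16) = (7, 16)
  bit 1 = 0: acc unchanged = (7, 16)
  bit 2 = 1: acc = (7, 16) + (13, 1) = (8, 1)

5P = (8, 1)


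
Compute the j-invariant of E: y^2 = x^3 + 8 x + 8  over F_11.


Delta = -16(4 a^3 + 27 b^2) mod 11 = 7
-1728 * (4 a)^3 = -1728 * (4*8)^3 mod 11 = 1
j = 1 * 7^(-1) mod 11 = 8

j = 8 (mod 11)


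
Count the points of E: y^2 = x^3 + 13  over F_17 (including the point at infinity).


For each x in F_17, count y with y^2 = x^3 + 0 x + 13 mod 17:
  x = 0: RHS = 13, y in [8, 9]  -> 2 point(s)
  x = 2: RHS = 4, y in [2, 15]  -> 2 point(s)
  x = 4: RHS = 9, y in [3, 14]  -> 2 point(s)
  x = 5: RHS = 2, y in [6, 11]  -> 2 point(s)
  x = 6: RHS = 8, y in [5, 12]  -> 2 point(s)
  x = 7: RHS = 16, y in [4, 13]  -> 2 point(s)
  x = 8: RHS = 15, y in [7, 10]  -> 2 point(s)
  x = 11: RHS = 1, y in [1, 16]  -> 2 point(s)
  x = 13: RHS = 0, y in [0]  -> 1 point(s)
Affine points: 17. Add the point at infinity: total = 18.

#E(F_17) = 18


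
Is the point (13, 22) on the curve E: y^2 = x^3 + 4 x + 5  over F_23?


Check whether y^2 = x^3 + 4 x + 5 (mod 23) for (x, y) = (13, 22).
LHS: y^2 = 22^2 mod 23 = 1
RHS: x^3 + 4 x + 5 = 13^3 + 4*13 + 5 mod 23 = 0
LHS != RHS

No, not on the curve


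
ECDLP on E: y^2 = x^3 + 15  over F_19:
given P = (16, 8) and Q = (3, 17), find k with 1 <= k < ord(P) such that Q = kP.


Enumerate multiples of P until we hit Q = (3, 17):
  1P = (16, 8)
  2P = (11, 4)
  3P = (1, 4)
  4P = (3, 17)
Match found at i = 4.

k = 4


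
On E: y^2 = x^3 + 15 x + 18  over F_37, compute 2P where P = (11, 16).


Doubling: s = (3 x1^2 + a) / (2 y1)
s = (3*11^2 + 15) / (2*16) mod 37 = 28
x3 = s^2 - 2 x1 mod 37 = 28^2 - 2*11 = 22
y3 = s (x1 - x3) - y1 mod 37 = 28 * (11 - 22) - 16 = 9

2P = (22, 9)


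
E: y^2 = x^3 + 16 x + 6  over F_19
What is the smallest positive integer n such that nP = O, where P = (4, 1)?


Compute successive multiples of P until we hit O:
  1P = (4, 1)
  2P = (9, 10)
  3P = (10, 11)
  4P = (12, 11)
  5P = (1, 17)
  6P = (15, 7)
  7P = (16, 8)
  8P = (0, 14)
  ... (continuing to 26P)
  26P = O

ord(P) = 26


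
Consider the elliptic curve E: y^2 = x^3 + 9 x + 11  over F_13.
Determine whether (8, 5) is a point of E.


Check whether y^2 = x^3 + 9 x + 11 (mod 13) for (x, y) = (8, 5).
LHS: y^2 = 5^2 mod 13 = 12
RHS: x^3 + 9 x + 11 = 8^3 + 9*8 + 11 mod 13 = 10
LHS != RHS

No, not on the curve


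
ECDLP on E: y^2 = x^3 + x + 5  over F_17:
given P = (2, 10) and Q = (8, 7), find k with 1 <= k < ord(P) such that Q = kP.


Enumerate multiples of P until we hit Q = (8, 7):
  1P = (2, 10)
  2P = (11, 2)
  3P = (5, 4)
  4P = (14, 14)
  5P = (3, 1)
  6P = (8, 10)
  7P = (7, 7)
  8P = (7, 10)
  9P = (8, 7)
Match found at i = 9.

k = 9


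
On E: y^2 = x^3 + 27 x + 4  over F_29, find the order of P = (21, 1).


Compute successive multiples of P until we hit O:
  1P = (21, 1)
  2P = (22, 20)
  3P = (28, 11)
  4P = (14, 9)
  5P = (3, 24)
  6P = (18, 0)
  7P = (3, 5)
  8P = (14, 20)
  ... (continuing to 12P)
  12P = O

ord(P) = 12


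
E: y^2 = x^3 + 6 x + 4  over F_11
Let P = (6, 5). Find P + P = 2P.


Doubling: s = (3 x1^2 + a) / (2 y1)
s = (3*6^2 + 6) / (2*5) mod 11 = 7
x3 = s^2 - 2 x1 mod 11 = 7^2 - 2*6 = 4
y3 = s (x1 - x3) - y1 mod 11 = 7 * (6 - 4) - 5 = 9

2P = (4, 9)


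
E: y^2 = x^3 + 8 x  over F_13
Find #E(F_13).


For each x in F_13, count y with y^2 = x^3 + 8 x + 0 mod 13:
  x = 0: RHS = 0, y in [0]  -> 1 point(s)
  x = 1: RHS = 9, y in [3, 10]  -> 2 point(s)
  x = 3: RHS = 12, y in [5, 8]  -> 2 point(s)
  x = 5: RHS = 9, y in [3, 10]  -> 2 point(s)
  x = 6: RHS = 4, y in [2, 11]  -> 2 point(s)
  x = 7: RHS = 9, y in [3, 10]  -> 2 point(s)
  x = 8: RHS = 4, y in [2, 11]  -> 2 point(s)
  x = 10: RHS = 1, y in [1, 12]  -> 2 point(s)
  x = 12: RHS = 4, y in [2, 11]  -> 2 point(s)
Affine points: 17. Add the point at infinity: total = 18.

#E(F_13) = 18


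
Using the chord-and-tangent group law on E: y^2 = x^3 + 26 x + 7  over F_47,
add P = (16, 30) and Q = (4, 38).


P != Q, so use the chord formula.
s = (y2 - y1) / (x2 - x1) = (8) / (35) mod 47 = 15
x3 = s^2 - x1 - x2 mod 47 = 15^2 - 16 - 4 = 17
y3 = s (x1 - x3) - y1 mod 47 = 15 * (16 - 17) - 30 = 2

P + Q = (17, 2)


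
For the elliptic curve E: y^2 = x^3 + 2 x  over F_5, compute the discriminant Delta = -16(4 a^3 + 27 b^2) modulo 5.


4 a^3 + 27 b^2 = 4*2^3 + 27*0^2 = 32 + 0 = 32
Delta = -16 * (32) = -512
Delta mod 5 = 3

Delta = 3 (mod 5)


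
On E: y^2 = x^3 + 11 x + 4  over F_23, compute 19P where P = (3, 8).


k = 19 = 10011_2 (binary, LSB first: 11001)
Double-and-add from P = (3, 8):
  bit 0 = 1: acc = O + (3, 8) = (3, 8)
  bit 1 = 1: acc = (3, 8) + (0, 2) = (1, 19)
  bit 2 = 0: acc unchanged = (1, 19)
  bit 3 = 0: acc unchanged = (1, 19)
  bit 4 = 1: acc = (1, 19) + (14, 2) = (1, 4)

19P = (1, 4)


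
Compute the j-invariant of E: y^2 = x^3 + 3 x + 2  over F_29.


Delta = -16(4 a^3 + 27 b^2) mod 29 = 24
-1728 * (4 a)^3 = -1728 * (4*3)^3 mod 29 = 1
j = 1 * 24^(-1) mod 29 = 23

j = 23 (mod 29)


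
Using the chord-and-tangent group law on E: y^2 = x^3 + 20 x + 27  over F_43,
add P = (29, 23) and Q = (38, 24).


P != Q, so use the chord formula.
s = (y2 - y1) / (x2 - x1) = (1) / (9) mod 43 = 24
x3 = s^2 - x1 - x2 mod 43 = 24^2 - 29 - 38 = 36
y3 = s (x1 - x3) - y1 mod 43 = 24 * (29 - 36) - 23 = 24

P + Q = (36, 24)


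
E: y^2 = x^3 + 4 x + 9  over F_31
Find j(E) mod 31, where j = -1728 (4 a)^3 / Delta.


Delta = -16(4 a^3 + 27 b^2) mod 31 = 3
-1728 * (4 a)^3 = -1728 * (4*4)^3 mod 31 = 1
j = 1 * 3^(-1) mod 31 = 21

j = 21 (mod 31)


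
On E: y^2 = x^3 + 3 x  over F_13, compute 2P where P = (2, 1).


Doubling: s = (3 x1^2 + a) / (2 y1)
s = (3*2^2 + 3) / (2*1) mod 13 = 1
x3 = s^2 - 2 x1 mod 13 = 1^2 - 2*2 = 10
y3 = s (x1 - x3) - y1 mod 13 = 1 * (2 - 10) - 1 = 4

2P = (10, 4)


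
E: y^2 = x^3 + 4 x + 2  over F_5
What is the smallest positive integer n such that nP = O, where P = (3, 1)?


Compute successive multiples of P until we hit O:
  1P = (3, 1)
  2P = (3, 4)
  3P = O

ord(P) = 3


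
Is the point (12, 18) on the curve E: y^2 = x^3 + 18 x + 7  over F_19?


Check whether y^2 = x^3 + 18 x + 7 (mod 19) for (x, y) = (12, 18).
LHS: y^2 = 18^2 mod 19 = 1
RHS: x^3 + 18 x + 7 = 12^3 + 18*12 + 7 mod 19 = 13
LHS != RHS

No, not on the curve


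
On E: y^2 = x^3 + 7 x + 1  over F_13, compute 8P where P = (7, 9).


k = 8 = 1000_2 (binary, LSB first: 0001)
Double-and-add from P = (7, 9):
  bit 0 = 0: acc unchanged = O
  bit 1 = 0: acc unchanged = O
  bit 2 = 0: acc unchanged = O
  bit 3 = 1: acc = O + (9, 0) = (9, 0)

8P = (9, 0)


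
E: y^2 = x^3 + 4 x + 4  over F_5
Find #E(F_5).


For each x in F_5, count y with y^2 = x^3 + 4 x + 4 mod 5:
  x = 0: RHS = 4, y in [2, 3]  -> 2 point(s)
  x = 1: RHS = 4, y in [2, 3]  -> 2 point(s)
  x = 2: RHS = 0, y in [0]  -> 1 point(s)
  x = 4: RHS = 4, y in [2, 3]  -> 2 point(s)
Affine points: 7. Add the point at infinity: total = 8.

#E(F_5) = 8


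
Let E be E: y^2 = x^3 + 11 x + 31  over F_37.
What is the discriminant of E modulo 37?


4 a^3 + 27 b^2 = 4*11^3 + 27*31^2 = 5324 + 25947 = 31271
Delta = -16 * (31271) = -500336
Delta mod 37 = 15

Delta = 15 (mod 37)


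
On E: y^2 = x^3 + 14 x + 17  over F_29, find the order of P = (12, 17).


Compute successive multiples of P until we hit O:
  1P = (12, 17)
  2P = (11, 20)
  3P = (15, 21)
  4P = (7, 9)
  5P = (23, 6)
  6P = (24, 24)
  7P = (2, 13)
  8P = (14, 17)
  ... (continuing to 29P)
  29P = O

ord(P) = 29


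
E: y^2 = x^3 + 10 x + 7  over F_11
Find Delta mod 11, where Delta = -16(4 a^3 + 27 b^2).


4 a^3 + 27 b^2 = 4*10^3 + 27*7^2 = 4000 + 1323 = 5323
Delta = -16 * (5323) = -85168
Delta mod 11 = 5

Delta = 5 (mod 11)


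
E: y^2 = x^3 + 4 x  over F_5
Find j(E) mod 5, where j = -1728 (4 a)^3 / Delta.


Delta = -16(4 a^3 + 27 b^2) mod 5 = 4
-1728 * (4 a)^3 = -1728 * (4*4)^3 mod 5 = 2
j = 2 * 4^(-1) mod 5 = 3

j = 3 (mod 5)


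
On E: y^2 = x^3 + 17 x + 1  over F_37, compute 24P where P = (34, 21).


k = 24 = 11000_2 (binary, LSB first: 00011)
Double-and-add from P = (34, 21):
  bit 0 = 0: acc unchanged = O
  bit 1 = 0: acc unchanged = O
  bit 2 = 0: acc unchanged = O
  bit 3 = 1: acc = O + (0, 1) = (0, 1)
  bit 4 = 1: acc = (0, 1) + (26, 0) = (0, 36)

24P = (0, 36)


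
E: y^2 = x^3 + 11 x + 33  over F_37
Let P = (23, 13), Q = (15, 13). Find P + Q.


P != Q, so use the chord formula.
s = (y2 - y1) / (x2 - x1) = (0) / (29) mod 37 = 0
x3 = s^2 - x1 - x2 mod 37 = 0^2 - 23 - 15 = 36
y3 = s (x1 - x3) - y1 mod 37 = 0 * (23 - 36) - 13 = 24

P + Q = (36, 24)


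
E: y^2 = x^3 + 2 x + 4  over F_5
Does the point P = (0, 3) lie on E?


Check whether y^2 = x^3 + 2 x + 4 (mod 5) for (x, y) = (0, 3).
LHS: y^2 = 3^2 mod 5 = 4
RHS: x^3 + 2 x + 4 = 0^3 + 2*0 + 4 mod 5 = 4
LHS = RHS

Yes, on the curve


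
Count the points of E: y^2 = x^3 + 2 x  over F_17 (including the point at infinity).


For each x in F_17, count y with y^2 = x^3 + 2 x + 0 mod 17:
  x = 0: RHS = 0, y in [0]  -> 1 point(s)
  x = 3: RHS = 16, y in [4, 13]  -> 2 point(s)
  x = 4: RHS = 4, y in [2, 15]  -> 2 point(s)
  x = 5: RHS = 16, y in [4, 13]  -> 2 point(s)
  x = 7: RHS = 0, y in [0]  -> 1 point(s)
  x = 8: RHS = 1, y in [1, 16]  -> 2 point(s)
  x = 9: RHS = 16, y in [4, 13]  -> 2 point(s)
  x = 10: RHS = 0, y in [0]  -> 1 point(s)
  x = 12: RHS = 1, y in [1, 16]  -> 2 point(s)
  x = 13: RHS = 13, y in [8, 9]  -> 2 point(s)
  x = 14: RHS = 1, y in [1, 16]  -> 2 point(s)
Affine points: 19. Add the point at infinity: total = 20.

#E(F_17) = 20


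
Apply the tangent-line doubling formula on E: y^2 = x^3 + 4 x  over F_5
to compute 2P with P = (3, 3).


Doubling: s = (3 x1^2 + a) / (2 y1)
s = (3*3^2 + 4) / (2*3) mod 5 = 1
x3 = s^2 - 2 x1 mod 5 = 1^2 - 2*3 = 0
y3 = s (x1 - x3) - y1 mod 5 = 1 * (3 - 0) - 3 = 0

2P = (0, 0)


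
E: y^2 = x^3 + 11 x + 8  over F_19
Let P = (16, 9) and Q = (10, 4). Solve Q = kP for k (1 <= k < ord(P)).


Enumerate multiples of P until we hit Q = (10, 4):
  1P = (16, 9)
  2P = (6, 10)
  3P = (1, 18)
  4P = (13, 12)
  5P = (10, 4)
Match found at i = 5.

k = 5


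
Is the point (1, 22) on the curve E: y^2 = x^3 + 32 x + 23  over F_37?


Check whether y^2 = x^3 + 32 x + 23 (mod 37) for (x, y) = (1, 22).
LHS: y^2 = 22^2 mod 37 = 3
RHS: x^3 + 32 x + 23 = 1^3 + 32*1 + 23 mod 37 = 19
LHS != RHS

No, not on the curve


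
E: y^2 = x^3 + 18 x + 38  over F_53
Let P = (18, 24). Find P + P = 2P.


Doubling: s = (3 x1^2 + a) / (2 y1)
s = (3*18^2 + 18) / (2*24) mod 53 = 14
x3 = s^2 - 2 x1 mod 53 = 14^2 - 2*18 = 1
y3 = s (x1 - x3) - y1 mod 53 = 14 * (18 - 1) - 24 = 2

2P = (1, 2)


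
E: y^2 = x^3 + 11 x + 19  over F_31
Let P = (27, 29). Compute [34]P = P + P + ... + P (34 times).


k = 34 = 100010_2 (binary, LSB first: 010001)
Double-and-add from P = (27, 29):
  bit 0 = 0: acc unchanged = O
  bit 1 = 1: acc = O + (26, 26) = (26, 26)
  bit 2 = 0: acc unchanged = (26, 26)
  bit 3 = 0: acc unchanged = (26, 26)
  bit 4 = 0: acc unchanged = (26, 26)
  bit 5 = 1: acc = (26, 26) + (11, 18) = (2, 24)

34P = (2, 24)
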